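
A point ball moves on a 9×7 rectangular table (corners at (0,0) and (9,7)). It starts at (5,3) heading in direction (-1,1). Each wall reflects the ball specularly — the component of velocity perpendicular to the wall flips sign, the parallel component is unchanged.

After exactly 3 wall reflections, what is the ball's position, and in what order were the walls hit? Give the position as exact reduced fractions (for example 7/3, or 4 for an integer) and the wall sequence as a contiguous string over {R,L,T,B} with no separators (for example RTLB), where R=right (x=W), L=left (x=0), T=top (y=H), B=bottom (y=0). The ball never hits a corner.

Final position: (6,0)
Wall sequence: TLB

1. t=4 → T at (1,7); v=(-1,-1)
2. t=1 → L at (0,6); v=(1,-1)
3. t=6 → B at (6,0); v=(1,1)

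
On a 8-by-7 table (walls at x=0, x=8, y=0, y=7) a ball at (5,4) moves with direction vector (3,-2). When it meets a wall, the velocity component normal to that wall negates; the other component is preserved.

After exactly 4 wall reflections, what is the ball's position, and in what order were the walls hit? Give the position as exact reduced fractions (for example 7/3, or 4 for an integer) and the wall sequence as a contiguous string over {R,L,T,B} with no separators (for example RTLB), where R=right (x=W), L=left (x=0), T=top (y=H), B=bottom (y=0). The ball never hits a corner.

Final position: (11/2,7)
Wall sequence: RBLT

1. t=1 → R at (8,2); v=(-3,-2)
2. t=1 → B at (5,0); v=(-3,2)
3. t=5/3 → L at (0,10/3); v=(3,2)
4. t=11/6 → T at (11/2,7); v=(3,-2)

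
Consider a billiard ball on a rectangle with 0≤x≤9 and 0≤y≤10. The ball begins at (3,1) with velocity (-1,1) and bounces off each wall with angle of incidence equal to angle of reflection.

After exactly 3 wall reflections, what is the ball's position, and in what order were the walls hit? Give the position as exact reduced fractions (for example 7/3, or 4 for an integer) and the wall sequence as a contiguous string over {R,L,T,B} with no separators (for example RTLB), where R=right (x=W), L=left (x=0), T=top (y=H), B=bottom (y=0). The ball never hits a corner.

1. t=3 → L at (0,4); v=(1,1)
2. t=6 → T at (6,10); v=(1,-1)
3. t=3 → R at (9,7); v=(-1,-1)

Final position: (9,7)
Wall sequence: LTR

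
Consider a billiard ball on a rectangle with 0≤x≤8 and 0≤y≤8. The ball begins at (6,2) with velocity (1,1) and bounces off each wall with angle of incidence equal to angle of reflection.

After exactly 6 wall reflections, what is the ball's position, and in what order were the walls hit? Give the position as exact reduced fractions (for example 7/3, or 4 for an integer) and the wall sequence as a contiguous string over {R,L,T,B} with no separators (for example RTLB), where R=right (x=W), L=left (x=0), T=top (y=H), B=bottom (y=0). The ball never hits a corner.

Final position: (4,8)
Wall sequence: RTLBRT

1. t=2 → R at (8,4); v=(-1,1)
2. t=4 → T at (4,8); v=(-1,-1)
3. t=4 → L at (0,4); v=(1,-1)
4. t=4 → B at (4,0); v=(1,1)
5. t=4 → R at (8,4); v=(-1,1)
6. t=4 → T at (4,8); v=(-1,-1)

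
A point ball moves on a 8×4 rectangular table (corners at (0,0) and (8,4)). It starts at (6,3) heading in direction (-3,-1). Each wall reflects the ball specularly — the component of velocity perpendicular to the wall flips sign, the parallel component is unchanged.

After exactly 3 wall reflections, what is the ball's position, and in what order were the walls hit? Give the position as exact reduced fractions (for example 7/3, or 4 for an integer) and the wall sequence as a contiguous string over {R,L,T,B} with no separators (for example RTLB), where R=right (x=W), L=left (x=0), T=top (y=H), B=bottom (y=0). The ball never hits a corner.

1. t=2 → L at (0,1); v=(3,-1)
2. t=1 → B at (3,0); v=(3,1)
3. t=5/3 → R at (8,5/3); v=(-3,1)

Final position: (8,5/3)
Wall sequence: LBR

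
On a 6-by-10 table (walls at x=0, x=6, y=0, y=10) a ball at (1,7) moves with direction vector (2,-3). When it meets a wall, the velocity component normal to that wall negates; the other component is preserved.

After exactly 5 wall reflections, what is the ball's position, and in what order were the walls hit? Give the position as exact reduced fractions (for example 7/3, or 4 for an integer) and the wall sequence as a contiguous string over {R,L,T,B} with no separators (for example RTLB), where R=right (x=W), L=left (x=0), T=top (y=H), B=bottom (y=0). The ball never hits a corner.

Final position: (6,3/2)
Wall sequence: BRLTR

1. t=7/3 → B at (17/3,0); v=(2,3)
2. t=1/6 → R at (6,1/2); v=(-2,3)
3. t=3 → L at (0,19/2); v=(2,3)
4. t=1/6 → T at (1/3,10); v=(2,-3)
5. t=17/6 → R at (6,3/2); v=(-2,-3)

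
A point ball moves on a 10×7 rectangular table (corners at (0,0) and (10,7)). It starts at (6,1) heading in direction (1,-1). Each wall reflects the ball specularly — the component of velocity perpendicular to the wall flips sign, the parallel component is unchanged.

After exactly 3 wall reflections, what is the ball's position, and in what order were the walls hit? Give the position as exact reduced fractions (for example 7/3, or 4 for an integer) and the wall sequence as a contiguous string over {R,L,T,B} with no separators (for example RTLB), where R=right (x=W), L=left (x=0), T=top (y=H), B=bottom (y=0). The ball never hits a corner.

1. t=1 → B at (7,0); v=(1,1)
2. t=3 → R at (10,3); v=(-1,1)
3. t=4 → T at (6,7); v=(-1,-1)

Final position: (6,7)
Wall sequence: BRT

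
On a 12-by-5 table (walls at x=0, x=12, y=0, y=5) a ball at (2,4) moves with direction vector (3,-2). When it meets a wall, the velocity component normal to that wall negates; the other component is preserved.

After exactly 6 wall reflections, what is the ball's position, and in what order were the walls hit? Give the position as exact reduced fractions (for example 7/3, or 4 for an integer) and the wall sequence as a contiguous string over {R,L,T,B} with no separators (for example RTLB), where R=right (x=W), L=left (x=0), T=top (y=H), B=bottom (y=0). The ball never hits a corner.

Final position: (13/2,5)
Wall sequence: BRTBLT

1. t=2 → B at (8,0); v=(3,2)
2. t=4/3 → R at (12,8/3); v=(-3,2)
3. t=7/6 → T at (17/2,5); v=(-3,-2)
4. t=5/2 → B at (1,0); v=(-3,2)
5. t=1/3 → L at (0,2/3); v=(3,2)
6. t=13/6 → T at (13/2,5); v=(3,-2)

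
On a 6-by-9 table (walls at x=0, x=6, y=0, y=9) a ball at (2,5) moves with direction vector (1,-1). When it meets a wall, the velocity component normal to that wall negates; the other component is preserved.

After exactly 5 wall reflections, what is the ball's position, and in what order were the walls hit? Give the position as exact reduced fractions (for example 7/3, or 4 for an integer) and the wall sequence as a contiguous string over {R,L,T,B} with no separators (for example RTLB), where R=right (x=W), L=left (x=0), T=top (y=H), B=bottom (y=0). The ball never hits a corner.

1. t=4 → R at (6,1); v=(-1,-1)
2. t=1 → B at (5,0); v=(-1,1)
3. t=5 → L at (0,5); v=(1,1)
4. t=4 → T at (4,9); v=(1,-1)
5. t=2 → R at (6,7); v=(-1,-1)

Final position: (6,7)
Wall sequence: RBLTR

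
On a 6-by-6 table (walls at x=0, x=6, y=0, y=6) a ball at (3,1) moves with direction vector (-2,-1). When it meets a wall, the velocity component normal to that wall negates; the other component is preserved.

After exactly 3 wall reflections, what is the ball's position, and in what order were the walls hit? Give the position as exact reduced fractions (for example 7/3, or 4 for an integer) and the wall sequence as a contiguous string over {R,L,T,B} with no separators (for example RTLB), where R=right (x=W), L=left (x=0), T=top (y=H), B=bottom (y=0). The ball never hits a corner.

Final position: (6,7/2)
Wall sequence: BLR

1. t=1 → B at (1,0); v=(-2,1)
2. t=1/2 → L at (0,1/2); v=(2,1)
3. t=3 → R at (6,7/2); v=(-2,1)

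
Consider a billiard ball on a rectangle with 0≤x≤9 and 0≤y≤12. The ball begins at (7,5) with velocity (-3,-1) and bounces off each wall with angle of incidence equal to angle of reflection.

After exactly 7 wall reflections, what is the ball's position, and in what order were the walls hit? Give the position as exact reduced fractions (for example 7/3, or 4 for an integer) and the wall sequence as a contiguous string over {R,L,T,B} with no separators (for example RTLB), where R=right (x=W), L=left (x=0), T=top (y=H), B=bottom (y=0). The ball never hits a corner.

1. t=7/3 → L at (0,8/3); v=(3,-1)
2. t=8/3 → B at (8,0); v=(3,1)
3. t=1/3 → R at (9,1/3); v=(-3,1)
4. t=3 → L at (0,10/3); v=(3,1)
5. t=3 → R at (9,19/3); v=(-3,1)
6. t=3 → L at (0,28/3); v=(3,1)
7. t=8/3 → T at (8,12); v=(3,-1)

Final position: (8,12)
Wall sequence: LBRLRLT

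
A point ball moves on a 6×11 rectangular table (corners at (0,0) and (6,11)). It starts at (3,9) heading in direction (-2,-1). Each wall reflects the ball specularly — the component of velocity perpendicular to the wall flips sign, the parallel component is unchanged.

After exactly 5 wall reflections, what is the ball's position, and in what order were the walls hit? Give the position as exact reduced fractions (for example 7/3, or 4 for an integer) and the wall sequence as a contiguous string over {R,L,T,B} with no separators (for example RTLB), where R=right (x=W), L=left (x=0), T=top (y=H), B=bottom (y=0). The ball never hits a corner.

Final position: (6,3/2)
Wall sequence: LRLBR

1. t=3/2 → L at (0,15/2); v=(2,-1)
2. t=3 → R at (6,9/2); v=(-2,-1)
3. t=3 → L at (0,3/2); v=(2,-1)
4. t=3/2 → B at (3,0); v=(2,1)
5. t=3/2 → R at (6,3/2); v=(-2,1)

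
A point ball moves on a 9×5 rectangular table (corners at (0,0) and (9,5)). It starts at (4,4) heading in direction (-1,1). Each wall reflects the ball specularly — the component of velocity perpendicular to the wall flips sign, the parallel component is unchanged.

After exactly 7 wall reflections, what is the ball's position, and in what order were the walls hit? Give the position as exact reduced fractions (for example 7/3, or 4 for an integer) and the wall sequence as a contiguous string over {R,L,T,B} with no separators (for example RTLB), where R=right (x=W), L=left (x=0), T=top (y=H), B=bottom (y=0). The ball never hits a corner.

1. t=1 → T at (3,5); v=(-1,-1)
2. t=3 → L at (0,2); v=(1,-1)
3. t=2 → B at (2,0); v=(1,1)
4. t=5 → T at (7,5); v=(1,-1)
5. t=2 → R at (9,3); v=(-1,-1)
6. t=3 → B at (6,0); v=(-1,1)
7. t=5 → T at (1,5); v=(-1,-1)

Final position: (1,5)
Wall sequence: TLBTRBT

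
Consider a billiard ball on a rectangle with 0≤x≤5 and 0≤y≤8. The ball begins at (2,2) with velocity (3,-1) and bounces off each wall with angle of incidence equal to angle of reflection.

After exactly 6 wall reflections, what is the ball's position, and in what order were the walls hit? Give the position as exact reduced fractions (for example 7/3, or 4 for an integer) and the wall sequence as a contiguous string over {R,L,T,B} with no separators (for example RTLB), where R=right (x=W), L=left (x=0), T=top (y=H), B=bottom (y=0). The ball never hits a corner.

Final position: (5,17/3)
Wall sequence: RBLRLR

1. t=1 → R at (5,1); v=(-3,-1)
2. t=1 → B at (2,0); v=(-3,1)
3. t=2/3 → L at (0,2/3); v=(3,1)
4. t=5/3 → R at (5,7/3); v=(-3,1)
5. t=5/3 → L at (0,4); v=(3,1)
6. t=5/3 → R at (5,17/3); v=(-3,1)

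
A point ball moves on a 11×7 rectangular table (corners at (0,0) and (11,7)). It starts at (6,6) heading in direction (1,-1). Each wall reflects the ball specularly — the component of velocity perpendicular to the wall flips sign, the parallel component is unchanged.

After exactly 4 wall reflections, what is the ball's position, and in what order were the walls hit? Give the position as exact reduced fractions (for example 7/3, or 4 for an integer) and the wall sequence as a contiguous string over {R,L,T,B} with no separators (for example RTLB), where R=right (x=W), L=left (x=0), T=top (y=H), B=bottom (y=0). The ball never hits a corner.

Final position: (0,4)
Wall sequence: RBTL

1. t=5 → R at (11,1); v=(-1,-1)
2. t=1 → B at (10,0); v=(-1,1)
3. t=7 → T at (3,7); v=(-1,-1)
4. t=3 → L at (0,4); v=(1,-1)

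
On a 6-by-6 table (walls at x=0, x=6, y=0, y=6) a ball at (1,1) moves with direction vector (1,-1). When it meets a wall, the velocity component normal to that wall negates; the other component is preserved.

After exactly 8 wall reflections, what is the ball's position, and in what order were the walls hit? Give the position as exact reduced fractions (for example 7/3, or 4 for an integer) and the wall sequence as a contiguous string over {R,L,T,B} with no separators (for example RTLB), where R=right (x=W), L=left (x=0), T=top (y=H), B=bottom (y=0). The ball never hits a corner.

1. t=1 → B at (2,0); v=(1,1)
2. t=4 → R at (6,4); v=(-1,1)
3. t=2 → T at (4,6); v=(-1,-1)
4. t=4 → L at (0,2); v=(1,-1)
5. t=2 → B at (2,0); v=(1,1)
6. t=4 → R at (6,4); v=(-1,1)
7. t=2 → T at (4,6); v=(-1,-1)
8. t=4 → L at (0,2); v=(1,-1)

Final position: (0,2)
Wall sequence: BRTLBRTL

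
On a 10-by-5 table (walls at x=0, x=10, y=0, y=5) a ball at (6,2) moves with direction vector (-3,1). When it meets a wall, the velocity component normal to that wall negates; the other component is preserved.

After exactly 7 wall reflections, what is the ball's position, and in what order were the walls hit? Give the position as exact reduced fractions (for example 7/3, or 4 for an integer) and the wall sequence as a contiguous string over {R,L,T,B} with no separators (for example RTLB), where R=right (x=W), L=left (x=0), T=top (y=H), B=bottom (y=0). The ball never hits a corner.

Final position: (7,5)
Wall sequence: LTRBLRT

1. t=2 → L at (0,4); v=(3,1)
2. t=1 → T at (3,5); v=(3,-1)
3. t=7/3 → R at (10,8/3); v=(-3,-1)
4. t=8/3 → B at (2,0); v=(-3,1)
5. t=2/3 → L at (0,2/3); v=(3,1)
6. t=10/3 → R at (10,4); v=(-3,1)
7. t=1 → T at (7,5); v=(-3,-1)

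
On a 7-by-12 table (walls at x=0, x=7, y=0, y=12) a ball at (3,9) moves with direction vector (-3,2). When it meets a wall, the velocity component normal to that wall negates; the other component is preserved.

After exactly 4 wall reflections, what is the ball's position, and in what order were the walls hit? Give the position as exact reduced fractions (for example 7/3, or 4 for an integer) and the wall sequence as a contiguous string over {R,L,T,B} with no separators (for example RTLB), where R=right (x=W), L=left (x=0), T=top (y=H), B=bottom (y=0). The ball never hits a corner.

1. t=1 → L at (0,11); v=(3,2)
2. t=1/2 → T at (3/2,12); v=(3,-2)
3. t=11/6 → R at (7,25/3); v=(-3,-2)
4. t=7/3 → L at (0,11/3); v=(3,-2)

Final position: (0,11/3)
Wall sequence: LTRL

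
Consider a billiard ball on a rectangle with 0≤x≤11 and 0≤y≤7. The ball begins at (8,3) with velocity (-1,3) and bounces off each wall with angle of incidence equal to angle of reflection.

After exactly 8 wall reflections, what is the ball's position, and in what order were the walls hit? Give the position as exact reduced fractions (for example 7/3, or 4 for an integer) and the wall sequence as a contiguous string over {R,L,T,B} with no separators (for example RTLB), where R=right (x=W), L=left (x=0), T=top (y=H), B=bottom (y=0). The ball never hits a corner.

1. t=4/3 → T at (20/3,7); v=(-1,-3)
2. t=7/3 → B at (13/3,0); v=(-1,3)
3. t=7/3 → T at (2,7); v=(-1,-3)
4. t=2 → L at (0,1); v=(1,-3)
5. t=1/3 → B at (1/3,0); v=(1,3)
6. t=7/3 → T at (8/3,7); v=(1,-3)
7. t=7/3 → B at (5,0); v=(1,3)
8. t=7/3 → T at (22/3,7); v=(1,-3)

Final position: (22/3,7)
Wall sequence: TBTLBTBT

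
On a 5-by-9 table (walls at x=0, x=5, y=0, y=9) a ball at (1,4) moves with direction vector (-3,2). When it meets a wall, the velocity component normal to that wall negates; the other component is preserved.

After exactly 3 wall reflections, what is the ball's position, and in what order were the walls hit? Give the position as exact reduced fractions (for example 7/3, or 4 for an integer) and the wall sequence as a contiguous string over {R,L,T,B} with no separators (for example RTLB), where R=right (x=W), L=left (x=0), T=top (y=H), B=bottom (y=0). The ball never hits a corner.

Final position: (7/2,9)
Wall sequence: LRT

1. t=1/3 → L at (0,14/3); v=(3,2)
2. t=5/3 → R at (5,8); v=(-3,2)
3. t=1/2 → T at (7/2,9); v=(-3,-2)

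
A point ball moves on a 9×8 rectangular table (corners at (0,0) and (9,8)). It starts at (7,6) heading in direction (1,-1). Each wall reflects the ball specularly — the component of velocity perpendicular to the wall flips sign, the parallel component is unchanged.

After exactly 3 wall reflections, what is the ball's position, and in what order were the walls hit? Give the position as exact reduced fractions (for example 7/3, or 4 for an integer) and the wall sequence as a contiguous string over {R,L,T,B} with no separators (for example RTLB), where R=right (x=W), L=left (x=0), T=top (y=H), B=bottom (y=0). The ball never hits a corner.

Final position: (0,5)
Wall sequence: RBL

1. t=2 → R at (9,4); v=(-1,-1)
2. t=4 → B at (5,0); v=(-1,1)
3. t=5 → L at (0,5); v=(1,1)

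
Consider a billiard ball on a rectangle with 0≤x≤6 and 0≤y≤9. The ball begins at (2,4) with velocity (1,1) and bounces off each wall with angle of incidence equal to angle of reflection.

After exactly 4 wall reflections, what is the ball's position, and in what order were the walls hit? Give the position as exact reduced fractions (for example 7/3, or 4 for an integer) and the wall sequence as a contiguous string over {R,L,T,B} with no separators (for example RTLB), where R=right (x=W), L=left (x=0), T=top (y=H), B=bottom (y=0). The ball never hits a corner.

Final position: (4,0)
Wall sequence: RTLB

1. t=4 → R at (6,8); v=(-1,1)
2. t=1 → T at (5,9); v=(-1,-1)
3. t=5 → L at (0,4); v=(1,-1)
4. t=4 → B at (4,0); v=(1,1)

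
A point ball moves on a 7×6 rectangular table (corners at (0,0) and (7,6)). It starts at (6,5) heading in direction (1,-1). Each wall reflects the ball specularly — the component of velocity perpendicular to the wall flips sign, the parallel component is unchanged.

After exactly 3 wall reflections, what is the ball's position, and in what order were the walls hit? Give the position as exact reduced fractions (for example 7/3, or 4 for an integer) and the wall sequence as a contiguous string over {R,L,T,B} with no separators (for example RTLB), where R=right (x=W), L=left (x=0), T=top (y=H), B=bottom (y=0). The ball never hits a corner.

Final position: (0,3)
Wall sequence: RBL

1. t=1 → R at (7,4); v=(-1,-1)
2. t=4 → B at (3,0); v=(-1,1)
3. t=3 → L at (0,3); v=(1,1)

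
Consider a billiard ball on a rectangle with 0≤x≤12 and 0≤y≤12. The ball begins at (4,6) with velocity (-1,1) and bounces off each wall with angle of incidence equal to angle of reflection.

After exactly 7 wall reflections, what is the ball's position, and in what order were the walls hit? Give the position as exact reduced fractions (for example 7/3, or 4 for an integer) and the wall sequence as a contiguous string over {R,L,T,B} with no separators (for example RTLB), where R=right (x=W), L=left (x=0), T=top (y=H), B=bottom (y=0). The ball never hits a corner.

1. t=4 → L at (0,10); v=(1,1)
2. t=2 → T at (2,12); v=(1,-1)
3. t=10 → R at (12,2); v=(-1,-1)
4. t=2 → B at (10,0); v=(-1,1)
5. t=10 → L at (0,10); v=(1,1)
6. t=2 → T at (2,12); v=(1,-1)
7. t=10 → R at (12,2); v=(-1,-1)

Final position: (12,2)
Wall sequence: LTRBLTR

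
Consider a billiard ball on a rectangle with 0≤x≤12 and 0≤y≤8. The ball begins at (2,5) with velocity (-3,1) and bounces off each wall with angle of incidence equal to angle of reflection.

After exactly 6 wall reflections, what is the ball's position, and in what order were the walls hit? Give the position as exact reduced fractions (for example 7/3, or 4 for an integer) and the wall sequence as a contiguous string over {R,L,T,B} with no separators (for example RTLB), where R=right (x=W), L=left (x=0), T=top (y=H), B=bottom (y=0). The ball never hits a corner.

1. t=2/3 → L at (0,17/3); v=(3,1)
2. t=7/3 → T at (7,8); v=(3,-1)
3. t=5/3 → R at (12,19/3); v=(-3,-1)
4. t=4 → L at (0,7/3); v=(3,-1)
5. t=7/3 → B at (7,0); v=(3,1)
6. t=5/3 → R at (12,5/3); v=(-3,1)

Final position: (12,5/3)
Wall sequence: LTRLBR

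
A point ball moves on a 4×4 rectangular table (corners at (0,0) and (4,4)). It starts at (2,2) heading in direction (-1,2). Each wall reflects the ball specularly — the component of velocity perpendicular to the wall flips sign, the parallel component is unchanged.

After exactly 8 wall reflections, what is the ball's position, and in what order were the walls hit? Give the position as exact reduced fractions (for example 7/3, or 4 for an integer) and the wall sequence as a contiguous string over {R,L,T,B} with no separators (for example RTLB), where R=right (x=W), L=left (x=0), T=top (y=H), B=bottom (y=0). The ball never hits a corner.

Final position: (0,2)
Wall sequence: TLBTRBTL

1. t=1 → T at (1,4); v=(-1,-2)
2. t=1 → L at (0,2); v=(1,-2)
3. t=1 → B at (1,0); v=(1,2)
4. t=2 → T at (3,4); v=(1,-2)
5. t=1 → R at (4,2); v=(-1,-2)
6. t=1 → B at (3,0); v=(-1,2)
7. t=2 → T at (1,4); v=(-1,-2)
8. t=1 → L at (0,2); v=(1,-2)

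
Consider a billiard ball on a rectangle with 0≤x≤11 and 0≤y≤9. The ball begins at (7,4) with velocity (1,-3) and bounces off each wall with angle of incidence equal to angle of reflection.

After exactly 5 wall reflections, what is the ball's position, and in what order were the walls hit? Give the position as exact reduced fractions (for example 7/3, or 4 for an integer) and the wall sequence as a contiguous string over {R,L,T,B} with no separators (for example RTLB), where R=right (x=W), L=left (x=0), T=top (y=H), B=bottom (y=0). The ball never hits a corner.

1. t=4/3 → B at (25/3,0); v=(1,3)
2. t=8/3 → R at (11,8); v=(-1,3)
3. t=1/3 → T at (32/3,9); v=(-1,-3)
4. t=3 → B at (23/3,0); v=(-1,3)
5. t=3 → T at (14/3,9); v=(-1,-3)

Final position: (14/3,9)
Wall sequence: BRTBT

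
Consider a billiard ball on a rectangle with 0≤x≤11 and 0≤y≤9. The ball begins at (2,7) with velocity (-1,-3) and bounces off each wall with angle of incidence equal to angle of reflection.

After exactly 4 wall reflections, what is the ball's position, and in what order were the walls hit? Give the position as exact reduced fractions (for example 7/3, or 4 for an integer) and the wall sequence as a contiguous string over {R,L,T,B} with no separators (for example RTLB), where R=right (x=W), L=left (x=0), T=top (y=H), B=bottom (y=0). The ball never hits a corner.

1. t=2 → L at (0,1); v=(1,-3)
2. t=1/3 → B at (1/3,0); v=(1,3)
3. t=3 → T at (10/3,9); v=(1,-3)
4. t=3 → B at (19/3,0); v=(1,3)

Final position: (19/3,0)
Wall sequence: LBTB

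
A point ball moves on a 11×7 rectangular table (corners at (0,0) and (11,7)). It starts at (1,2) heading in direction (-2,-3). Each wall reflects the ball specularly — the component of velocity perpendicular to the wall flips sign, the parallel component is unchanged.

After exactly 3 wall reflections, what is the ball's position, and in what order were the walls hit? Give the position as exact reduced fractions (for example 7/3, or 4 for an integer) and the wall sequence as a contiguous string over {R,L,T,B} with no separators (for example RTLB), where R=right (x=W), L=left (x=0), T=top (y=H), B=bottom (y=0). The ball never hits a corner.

Final position: (5,7)
Wall sequence: LBT

1. t=1/2 → L at (0,1/2); v=(2,-3)
2. t=1/6 → B at (1/3,0); v=(2,3)
3. t=7/3 → T at (5,7); v=(2,-3)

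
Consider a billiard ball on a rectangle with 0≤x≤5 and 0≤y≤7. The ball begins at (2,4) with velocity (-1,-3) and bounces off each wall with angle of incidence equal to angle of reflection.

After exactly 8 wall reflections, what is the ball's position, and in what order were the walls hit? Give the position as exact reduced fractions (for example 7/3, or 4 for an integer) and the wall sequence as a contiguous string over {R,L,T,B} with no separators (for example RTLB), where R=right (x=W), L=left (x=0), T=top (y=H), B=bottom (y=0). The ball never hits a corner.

1. t=4/3 → B at (2/3,0); v=(-1,3)
2. t=2/3 → L at (0,2); v=(1,3)
3. t=5/3 → T at (5/3,7); v=(1,-3)
4. t=7/3 → B at (4,0); v=(1,3)
5. t=1 → R at (5,3); v=(-1,3)
6. t=4/3 → T at (11/3,7); v=(-1,-3)
7. t=7/3 → B at (4/3,0); v=(-1,3)
8. t=4/3 → L at (0,4); v=(1,3)

Final position: (0,4)
Wall sequence: BLTBRTBL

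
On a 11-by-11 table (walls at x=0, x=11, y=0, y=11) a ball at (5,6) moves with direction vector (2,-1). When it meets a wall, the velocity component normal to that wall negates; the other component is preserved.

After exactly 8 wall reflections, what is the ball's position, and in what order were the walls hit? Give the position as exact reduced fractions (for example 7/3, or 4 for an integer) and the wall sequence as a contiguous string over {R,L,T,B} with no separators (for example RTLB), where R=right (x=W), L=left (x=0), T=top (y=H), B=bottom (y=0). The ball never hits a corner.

Final position: (5,0)
Wall sequence: RBLRTLRB

1. t=3 → R at (11,3); v=(-2,-1)
2. t=3 → B at (5,0); v=(-2,1)
3. t=5/2 → L at (0,5/2); v=(2,1)
4. t=11/2 → R at (11,8); v=(-2,1)
5. t=3 → T at (5,11); v=(-2,-1)
6. t=5/2 → L at (0,17/2); v=(2,-1)
7. t=11/2 → R at (11,3); v=(-2,-1)
8. t=3 → B at (5,0); v=(-2,1)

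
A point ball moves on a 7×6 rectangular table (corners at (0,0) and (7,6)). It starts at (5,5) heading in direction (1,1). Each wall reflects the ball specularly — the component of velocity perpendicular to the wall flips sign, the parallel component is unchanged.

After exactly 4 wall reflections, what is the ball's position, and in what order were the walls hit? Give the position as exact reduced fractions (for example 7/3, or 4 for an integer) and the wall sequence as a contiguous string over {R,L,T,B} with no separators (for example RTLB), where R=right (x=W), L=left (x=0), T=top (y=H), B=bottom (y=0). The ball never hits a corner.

Final position: (0,2)
Wall sequence: TRBL

1. t=1 → T at (6,6); v=(1,-1)
2. t=1 → R at (7,5); v=(-1,-1)
3. t=5 → B at (2,0); v=(-1,1)
4. t=2 → L at (0,2); v=(1,1)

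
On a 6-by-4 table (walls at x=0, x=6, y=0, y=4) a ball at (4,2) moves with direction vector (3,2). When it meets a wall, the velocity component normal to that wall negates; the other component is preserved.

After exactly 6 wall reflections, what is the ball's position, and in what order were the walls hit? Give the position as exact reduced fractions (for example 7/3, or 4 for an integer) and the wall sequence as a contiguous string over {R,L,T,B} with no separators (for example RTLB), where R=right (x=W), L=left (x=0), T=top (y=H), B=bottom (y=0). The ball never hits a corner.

1. t=2/3 → R at (6,10/3); v=(-3,2)
2. t=1/3 → T at (5,4); v=(-3,-2)
3. t=5/3 → L at (0,2/3); v=(3,-2)
4. t=1/3 → B at (1,0); v=(3,2)
5. t=5/3 → R at (6,10/3); v=(-3,2)
6. t=1/3 → T at (5,4); v=(-3,-2)

Final position: (5,4)
Wall sequence: RTLBRT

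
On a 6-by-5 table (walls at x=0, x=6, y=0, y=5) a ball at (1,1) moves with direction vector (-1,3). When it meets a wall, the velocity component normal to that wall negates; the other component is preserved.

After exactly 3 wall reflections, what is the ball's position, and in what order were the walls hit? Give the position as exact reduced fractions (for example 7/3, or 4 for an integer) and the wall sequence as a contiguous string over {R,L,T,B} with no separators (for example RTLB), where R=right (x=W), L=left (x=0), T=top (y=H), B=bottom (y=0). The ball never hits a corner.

1. t=1 → L at (0,4); v=(1,3)
2. t=1/3 → T at (1/3,5); v=(1,-3)
3. t=5/3 → B at (2,0); v=(1,3)

Final position: (2,0)
Wall sequence: LTB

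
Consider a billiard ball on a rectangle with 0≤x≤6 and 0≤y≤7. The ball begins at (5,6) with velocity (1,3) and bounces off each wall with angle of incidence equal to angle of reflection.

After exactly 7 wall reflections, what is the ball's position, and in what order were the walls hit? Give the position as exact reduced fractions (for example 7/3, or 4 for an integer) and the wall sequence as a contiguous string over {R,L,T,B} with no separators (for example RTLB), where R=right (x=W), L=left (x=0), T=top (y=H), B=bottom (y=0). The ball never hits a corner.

1. t=1/3 → T at (16/3,7); v=(1,-3)
2. t=2/3 → R at (6,5); v=(-1,-3)
3. t=5/3 → B at (13/3,0); v=(-1,3)
4. t=7/3 → T at (2,7); v=(-1,-3)
5. t=2 → L at (0,1); v=(1,-3)
6. t=1/3 → B at (1/3,0); v=(1,3)
7. t=7/3 → T at (8/3,7); v=(1,-3)

Final position: (8/3,7)
Wall sequence: TRBTLBT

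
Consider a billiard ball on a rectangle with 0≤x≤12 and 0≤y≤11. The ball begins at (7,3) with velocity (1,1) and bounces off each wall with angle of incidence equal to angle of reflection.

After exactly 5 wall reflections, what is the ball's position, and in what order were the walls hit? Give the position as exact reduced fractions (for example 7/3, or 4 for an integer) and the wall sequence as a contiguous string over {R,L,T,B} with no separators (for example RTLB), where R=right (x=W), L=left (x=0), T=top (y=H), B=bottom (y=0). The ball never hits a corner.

1. t=5 → R at (12,8); v=(-1,1)
2. t=3 → T at (9,11); v=(-1,-1)
3. t=9 → L at (0,2); v=(1,-1)
4. t=2 → B at (2,0); v=(1,1)
5. t=10 → R at (12,10); v=(-1,1)

Final position: (12,10)
Wall sequence: RTLBR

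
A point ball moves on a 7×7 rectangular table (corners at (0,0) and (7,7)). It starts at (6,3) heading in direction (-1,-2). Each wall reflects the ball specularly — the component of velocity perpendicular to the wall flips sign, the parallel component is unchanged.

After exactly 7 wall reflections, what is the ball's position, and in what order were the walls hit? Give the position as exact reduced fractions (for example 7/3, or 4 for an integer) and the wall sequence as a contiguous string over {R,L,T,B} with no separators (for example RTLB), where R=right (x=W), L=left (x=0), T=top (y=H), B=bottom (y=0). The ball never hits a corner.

Final position: (9/2,0)
Wall sequence: BTLBTRB

1. t=3/2 → B at (9/2,0); v=(-1,2)
2. t=7/2 → T at (1,7); v=(-1,-2)
3. t=1 → L at (0,5); v=(1,-2)
4. t=5/2 → B at (5/2,0); v=(1,2)
5. t=7/2 → T at (6,7); v=(1,-2)
6. t=1 → R at (7,5); v=(-1,-2)
7. t=5/2 → B at (9/2,0); v=(-1,2)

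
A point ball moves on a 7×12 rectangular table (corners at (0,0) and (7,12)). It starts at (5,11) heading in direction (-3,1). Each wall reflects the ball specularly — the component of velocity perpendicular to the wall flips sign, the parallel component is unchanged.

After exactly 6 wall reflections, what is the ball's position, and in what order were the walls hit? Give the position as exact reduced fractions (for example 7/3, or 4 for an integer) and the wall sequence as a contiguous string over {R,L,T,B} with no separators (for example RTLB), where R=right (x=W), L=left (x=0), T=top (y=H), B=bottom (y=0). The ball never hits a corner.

Final position: (0,2)
Wall sequence: TLRLRL

1. t=1 → T at (2,12); v=(-3,-1)
2. t=2/3 → L at (0,34/3); v=(3,-1)
3. t=7/3 → R at (7,9); v=(-3,-1)
4. t=7/3 → L at (0,20/3); v=(3,-1)
5. t=7/3 → R at (7,13/3); v=(-3,-1)
6. t=7/3 → L at (0,2); v=(3,-1)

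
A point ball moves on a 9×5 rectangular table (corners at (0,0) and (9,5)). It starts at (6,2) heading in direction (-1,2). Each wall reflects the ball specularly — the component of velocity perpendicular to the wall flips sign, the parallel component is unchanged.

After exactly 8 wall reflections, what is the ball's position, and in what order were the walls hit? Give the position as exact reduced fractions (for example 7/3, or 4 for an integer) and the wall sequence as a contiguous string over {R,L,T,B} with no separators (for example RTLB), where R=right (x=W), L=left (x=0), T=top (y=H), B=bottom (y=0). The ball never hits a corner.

1. t=3/2 → T at (9/2,5); v=(-1,-2)
2. t=5/2 → B at (2,0); v=(-1,2)
3. t=2 → L at (0,4); v=(1,2)
4. t=1/2 → T at (1/2,5); v=(1,-2)
5. t=5/2 → B at (3,0); v=(1,2)
6. t=5/2 → T at (11/2,5); v=(1,-2)
7. t=5/2 → B at (8,0); v=(1,2)
8. t=1 → R at (9,2); v=(-1,2)

Final position: (9,2)
Wall sequence: TBLTBTBR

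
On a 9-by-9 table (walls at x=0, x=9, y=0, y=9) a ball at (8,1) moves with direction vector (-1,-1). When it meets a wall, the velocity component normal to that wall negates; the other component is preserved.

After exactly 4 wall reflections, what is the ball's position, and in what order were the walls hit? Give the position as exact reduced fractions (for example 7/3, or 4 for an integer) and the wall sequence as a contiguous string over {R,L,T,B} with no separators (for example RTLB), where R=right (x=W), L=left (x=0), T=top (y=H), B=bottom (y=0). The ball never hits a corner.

Final position: (9,2)
Wall sequence: BLTR

1. t=1 → B at (7,0); v=(-1,1)
2. t=7 → L at (0,7); v=(1,1)
3. t=2 → T at (2,9); v=(1,-1)
4. t=7 → R at (9,2); v=(-1,-1)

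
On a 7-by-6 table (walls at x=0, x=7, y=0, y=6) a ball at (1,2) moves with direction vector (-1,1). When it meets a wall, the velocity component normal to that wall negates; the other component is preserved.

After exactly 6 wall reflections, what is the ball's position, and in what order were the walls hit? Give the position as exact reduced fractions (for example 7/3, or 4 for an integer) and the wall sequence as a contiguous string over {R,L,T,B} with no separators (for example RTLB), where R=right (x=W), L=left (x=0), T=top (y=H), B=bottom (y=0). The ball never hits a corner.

1. t=1 → L at (0,3); v=(1,1)
2. t=3 → T at (3,6); v=(1,-1)
3. t=4 → R at (7,2); v=(-1,-1)
4. t=2 → B at (5,0); v=(-1,1)
5. t=5 → L at (0,5); v=(1,1)
6. t=1 → T at (1,6); v=(1,-1)

Final position: (1,6)
Wall sequence: LTRBLT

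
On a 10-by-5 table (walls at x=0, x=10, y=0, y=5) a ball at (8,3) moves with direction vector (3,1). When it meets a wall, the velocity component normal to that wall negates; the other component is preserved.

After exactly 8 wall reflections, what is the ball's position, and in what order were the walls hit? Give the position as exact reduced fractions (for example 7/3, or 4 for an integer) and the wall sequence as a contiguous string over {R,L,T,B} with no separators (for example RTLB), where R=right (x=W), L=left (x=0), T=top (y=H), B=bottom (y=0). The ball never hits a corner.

Final position: (10,3)
Wall sequence: RTLBRLTR

1. t=2/3 → R at (10,11/3); v=(-3,1)
2. t=4/3 → T at (6,5); v=(-3,-1)
3. t=2 → L at (0,3); v=(3,-1)
4. t=3 → B at (9,0); v=(3,1)
5. t=1/3 → R at (10,1/3); v=(-3,1)
6. t=10/3 → L at (0,11/3); v=(3,1)
7. t=4/3 → T at (4,5); v=(3,-1)
8. t=2 → R at (10,3); v=(-3,-1)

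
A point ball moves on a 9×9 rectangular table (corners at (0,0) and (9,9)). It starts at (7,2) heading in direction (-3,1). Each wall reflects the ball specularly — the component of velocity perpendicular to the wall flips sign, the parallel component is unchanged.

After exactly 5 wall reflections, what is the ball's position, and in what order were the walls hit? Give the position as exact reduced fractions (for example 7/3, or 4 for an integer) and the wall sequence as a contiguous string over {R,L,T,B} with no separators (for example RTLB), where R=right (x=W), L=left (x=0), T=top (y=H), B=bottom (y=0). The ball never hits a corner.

1. t=7/3 → L at (0,13/3); v=(3,1)
2. t=3 → R at (9,22/3); v=(-3,1)
3. t=5/3 → T at (4,9); v=(-3,-1)
4. t=4/3 → L at (0,23/3); v=(3,-1)
5. t=3 → R at (9,14/3); v=(-3,-1)

Final position: (9,14/3)
Wall sequence: LRTLR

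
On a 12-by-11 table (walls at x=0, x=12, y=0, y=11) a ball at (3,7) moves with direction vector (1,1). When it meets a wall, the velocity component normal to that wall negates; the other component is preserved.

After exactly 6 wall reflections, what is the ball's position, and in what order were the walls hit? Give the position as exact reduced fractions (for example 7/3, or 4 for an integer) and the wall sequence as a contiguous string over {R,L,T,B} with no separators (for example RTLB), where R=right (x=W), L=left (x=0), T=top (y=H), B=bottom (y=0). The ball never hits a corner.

1. t=4 → T at (7,11); v=(1,-1)
2. t=5 → R at (12,6); v=(-1,-1)
3. t=6 → B at (6,0); v=(-1,1)
4. t=6 → L at (0,6); v=(1,1)
5. t=5 → T at (5,11); v=(1,-1)
6. t=7 → R at (12,4); v=(-1,-1)

Final position: (12,4)
Wall sequence: TRBLTR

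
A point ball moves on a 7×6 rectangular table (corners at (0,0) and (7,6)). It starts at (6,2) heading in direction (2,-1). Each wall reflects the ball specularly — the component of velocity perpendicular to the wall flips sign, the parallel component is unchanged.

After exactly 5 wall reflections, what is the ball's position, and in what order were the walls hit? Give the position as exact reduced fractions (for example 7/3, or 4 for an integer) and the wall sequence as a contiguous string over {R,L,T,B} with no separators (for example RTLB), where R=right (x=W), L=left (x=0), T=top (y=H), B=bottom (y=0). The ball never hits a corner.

1. t=1/2 → R at (7,3/2); v=(-2,-1)
2. t=3/2 → B at (4,0); v=(-2,1)
3. t=2 → L at (0,2); v=(2,1)
4. t=7/2 → R at (7,11/2); v=(-2,1)
5. t=1/2 → T at (6,6); v=(-2,-1)

Final position: (6,6)
Wall sequence: RBLRT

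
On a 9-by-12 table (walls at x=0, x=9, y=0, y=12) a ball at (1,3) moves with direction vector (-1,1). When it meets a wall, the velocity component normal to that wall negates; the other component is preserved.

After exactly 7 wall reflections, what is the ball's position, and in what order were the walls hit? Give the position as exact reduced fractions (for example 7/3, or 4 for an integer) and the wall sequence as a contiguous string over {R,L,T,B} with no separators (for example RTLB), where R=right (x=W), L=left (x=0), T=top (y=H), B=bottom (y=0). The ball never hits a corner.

Final position: (4,12)
Wall sequence: LTRLBRT

1. t=1 → L at (0,4); v=(1,1)
2. t=8 → T at (8,12); v=(1,-1)
3. t=1 → R at (9,11); v=(-1,-1)
4. t=9 → L at (0,2); v=(1,-1)
5. t=2 → B at (2,0); v=(1,1)
6. t=7 → R at (9,7); v=(-1,1)
7. t=5 → T at (4,12); v=(-1,-1)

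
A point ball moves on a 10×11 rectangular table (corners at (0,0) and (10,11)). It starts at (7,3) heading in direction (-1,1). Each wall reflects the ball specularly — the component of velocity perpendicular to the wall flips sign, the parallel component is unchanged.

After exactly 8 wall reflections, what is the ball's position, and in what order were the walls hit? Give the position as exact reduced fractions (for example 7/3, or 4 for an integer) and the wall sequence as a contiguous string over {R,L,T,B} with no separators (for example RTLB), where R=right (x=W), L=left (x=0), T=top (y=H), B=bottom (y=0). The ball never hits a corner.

1. t=7 → L at (0,10); v=(1,1)
2. t=1 → T at (1,11); v=(1,-1)
3. t=9 → R at (10,2); v=(-1,-1)
4. t=2 → B at (8,0); v=(-1,1)
5. t=8 → L at (0,8); v=(1,1)
6. t=3 → T at (3,11); v=(1,-1)
7. t=7 → R at (10,4); v=(-1,-1)
8. t=4 → B at (6,0); v=(-1,1)

Final position: (6,0)
Wall sequence: LTRBLTRB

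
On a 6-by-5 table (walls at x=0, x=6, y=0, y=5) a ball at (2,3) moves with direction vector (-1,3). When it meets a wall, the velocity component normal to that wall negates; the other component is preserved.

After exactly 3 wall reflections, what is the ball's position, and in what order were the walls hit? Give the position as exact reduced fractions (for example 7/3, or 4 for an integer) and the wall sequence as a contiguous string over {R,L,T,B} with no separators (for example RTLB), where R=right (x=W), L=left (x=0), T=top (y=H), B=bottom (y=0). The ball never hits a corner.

Final position: (1/3,0)
Wall sequence: TLB

1. t=2/3 → T at (4/3,5); v=(-1,-3)
2. t=4/3 → L at (0,1); v=(1,-3)
3. t=1/3 → B at (1/3,0); v=(1,3)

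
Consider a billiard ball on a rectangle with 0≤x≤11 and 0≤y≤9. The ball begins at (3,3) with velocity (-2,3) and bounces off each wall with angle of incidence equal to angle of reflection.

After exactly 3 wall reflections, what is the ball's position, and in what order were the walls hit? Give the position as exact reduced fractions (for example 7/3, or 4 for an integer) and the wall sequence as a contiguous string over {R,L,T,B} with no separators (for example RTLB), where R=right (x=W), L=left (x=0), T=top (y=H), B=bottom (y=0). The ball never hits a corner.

1. t=3/2 → L at (0,15/2); v=(2,3)
2. t=1/2 → T at (1,9); v=(2,-3)
3. t=3 → B at (7,0); v=(2,3)

Final position: (7,0)
Wall sequence: LTB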